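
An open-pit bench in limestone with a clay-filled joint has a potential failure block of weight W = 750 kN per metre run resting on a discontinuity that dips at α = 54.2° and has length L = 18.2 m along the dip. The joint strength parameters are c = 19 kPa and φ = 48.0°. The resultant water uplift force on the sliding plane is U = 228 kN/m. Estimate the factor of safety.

Resolving the block weight along and normal to the plane and applying the Mohr–Coulomb strength on the joint:
N' = W cosα − U = 750·cos54.2° − 228 = 210.7 kN/m
Driving force T = W sinα = 750·sin54.2° = 608.3 kN/m
Resisting force R = c·L + N'·tanφ = 19·18.2 + 210.7·tan48.0° = 345.8 + 234.0 = 579.8 kN/m
FS = R / T = 579.8 / 608.3 = 0.953

FS = 0.95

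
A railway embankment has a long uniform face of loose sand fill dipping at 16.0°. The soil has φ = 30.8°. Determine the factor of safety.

For a dry cohesionless infinite slope the factor of safety is FS = tanφ / tanβ.
FS = tan30.8° / tan16.0° = 0.5961 / 0.2867 = 2.079

FS = 2.08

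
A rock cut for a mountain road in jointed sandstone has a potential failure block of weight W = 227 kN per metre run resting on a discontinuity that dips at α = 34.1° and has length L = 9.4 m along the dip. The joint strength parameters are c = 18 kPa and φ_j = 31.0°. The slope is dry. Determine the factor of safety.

Resolving the block weight along and normal to the plane and applying the Mohr–Coulomb strength on the joint:
N' = W cosα = 227·cos34.1° = 188.0 kN/m
Driving force T = W sinα = 227·sin34.1° = 127.3 kN/m
Resisting force R = c·L + N'·tanφ_j = 18·9.4 + 188.0·tan31.0° = 169.2 + 112.9 = 282.1 kN/m
FS = R / T = 282.1 / 127.3 = 2.217

FS = 2.22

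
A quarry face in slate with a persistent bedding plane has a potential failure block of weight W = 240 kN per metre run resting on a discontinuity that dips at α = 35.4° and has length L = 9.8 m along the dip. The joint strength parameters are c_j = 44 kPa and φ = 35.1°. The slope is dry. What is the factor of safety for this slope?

Resolving the block weight along and normal to the plane and applying the Mohr–Coulomb strength on the joint:
N' = W cosα = 240·cos35.4° = 195.6 kN/m
Driving force T = W sinα = 240·sin35.4° = 139.0 kN/m
Resisting force R = c_j·L + N'·tanφ = 44·9.8 + 195.6·tan35.1° = 431.2 + 137.5 = 568.7 kN/m
FS = R / T = 568.7 / 139.0 = 4.090

FS = 4.09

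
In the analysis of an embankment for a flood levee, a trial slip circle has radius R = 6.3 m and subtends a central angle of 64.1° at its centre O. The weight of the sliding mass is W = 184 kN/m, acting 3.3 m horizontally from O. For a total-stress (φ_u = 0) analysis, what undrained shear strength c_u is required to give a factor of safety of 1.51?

c_u = 20.6 kPa

FS = c_u·L_a·R / (W·d), so c_u = FS·W·d / (L_a·R).
Arc length L_a = R·θ = 6.3·(64.1°·π/180) = 6.3·1.1188 = 7.05 m
c_u = 1.51·184·3.3 / (7.05·6.3) = 916.9 / 44.40 = 20.65 kPa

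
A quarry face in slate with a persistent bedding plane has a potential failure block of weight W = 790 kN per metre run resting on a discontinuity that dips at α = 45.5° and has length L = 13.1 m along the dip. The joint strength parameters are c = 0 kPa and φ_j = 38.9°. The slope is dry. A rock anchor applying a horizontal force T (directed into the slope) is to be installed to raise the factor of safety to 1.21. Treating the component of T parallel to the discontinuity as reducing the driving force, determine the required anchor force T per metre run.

Resolving forces along and normal to the sliding plane, with the horizontal anchor force T adding T·sinα to the effective normal force and T·cosα acting up the plane against the driving force:
FS = [cL + (W cosα + T sinα) tanφ_j] / [W sinα − T cosα]
Without the anchor: N' = 553.7 kN/m, driving T_d = 563.5 kN/m, resisting R = 0·13.1 + 553.7·tan38.9° = 446.8 kN/m, FS = 0.79.
Setting FS = 1.21 and solving for T:
1.21·(563.5 − T cos45.5°) = 446.8 + T sin45.5°·tan38.9°
T·(sin45.5°·tan38.9° + 1.21·cos45.5°) = 1.21·563.5 − 446.8
T·(0.7133·0.8069 + 1.21·0.7009) = 681.8 − 446.8 = 235.0
T·1.4236 = 235.0
T = 165.1 kN/m

T = 165 kN/m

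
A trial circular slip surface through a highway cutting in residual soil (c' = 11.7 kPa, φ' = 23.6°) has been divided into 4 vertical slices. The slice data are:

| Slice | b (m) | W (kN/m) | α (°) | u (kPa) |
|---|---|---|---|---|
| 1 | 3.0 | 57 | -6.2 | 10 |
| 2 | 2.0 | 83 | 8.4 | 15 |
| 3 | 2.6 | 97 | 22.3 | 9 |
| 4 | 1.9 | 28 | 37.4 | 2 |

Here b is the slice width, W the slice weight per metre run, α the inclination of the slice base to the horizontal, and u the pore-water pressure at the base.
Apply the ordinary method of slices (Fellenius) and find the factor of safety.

FS = 3.17

Ordinary method of slices: FS = Σ[c'·Δl_i + (W_i cosα_i − u_i·Δl_i)·tanφ'] / Σ W_i sinα_i, with Δl_i = b_i / cosα_i.
Slice 1: Δl = 3.0/cos(-6.2°) = 3.018 m; N'_1 = 57·cos(-6.2°) − 10·3.018 = 26.5; c'Δl = 35.31; W sinα = -6.2
Slice 2: Δl = 2.0/cos8.4° = 2.022 m; N'_2 = 83·cos8.4° − 15·2.022 = 51.8; c'Δl = 23.65; W sinα = 12.1
Slice 3: Δl = 2.6/cos22.3° = 2.810 m; N'_3 = 97·cos22.3° − 9·2.810 = 64.5; c'Δl = 32.88; W sinα = 36.8
Slice 4: Δl = 1.9/cos37.4° = 2.392 m; N'_4 = 28·cos37.4° − 2·2.392 = 17.5; c'Δl = 27.98; W sinα = 17.0
Σc'Δl = 119.8 kN/m; ΣN' = 160.2 kN/m; ΣW sinα = 59.8 kN/m
Resisting = 119.8 + 160.2·tan23.6° = 119.8 + 70.0 = 189.8 kN/m
FS = 189.8 / 59.8 = 3.175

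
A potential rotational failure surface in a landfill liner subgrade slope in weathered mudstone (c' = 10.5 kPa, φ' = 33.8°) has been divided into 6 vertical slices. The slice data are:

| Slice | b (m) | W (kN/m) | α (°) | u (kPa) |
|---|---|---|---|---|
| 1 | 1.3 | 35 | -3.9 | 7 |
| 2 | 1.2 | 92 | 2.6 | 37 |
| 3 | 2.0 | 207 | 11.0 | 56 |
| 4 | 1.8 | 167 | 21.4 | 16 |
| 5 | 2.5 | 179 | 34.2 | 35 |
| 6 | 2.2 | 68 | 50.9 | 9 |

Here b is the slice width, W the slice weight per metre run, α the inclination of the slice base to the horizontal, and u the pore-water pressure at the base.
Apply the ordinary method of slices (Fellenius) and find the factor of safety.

Ordinary method of slices: FS = Σ[c'·Δl_i + (W_i cosα_i − u_i·Δl_i)·tanφ'] / Σ W_i sinα_i, with Δl_i = b_i / cosα_i.
Slice 1: Δl = 1.3/cos(-3.9°) = 1.303 m; N'_1 = 35·cos(-3.9°) − 7·1.303 = 25.8; c'Δl = 13.68; W sinα = -2.4
Slice 2: Δl = 1.2/cos2.6° = 1.201 m; N'_2 = 92·cos2.6° − 37·1.201 = 47.5; c'Δl = 12.61; W sinα = 4.2
Slice 3: Δl = 2.0/cos11.0° = 2.037 m; N'_3 = 207·cos11.0° − 56·2.037 = 89.1; c'Δl = 21.39; W sinα = 39.5
Slice 4: Δl = 1.8/cos21.4° = 1.933 m; N'_4 = 167·cos21.4° − 16·1.933 = 124.6; c'Δl = 20.30; W sinα = 60.9
Slice 5: Δl = 2.5/cos34.2° = 3.023 m; N'_5 = 179·cos34.2° − 35·3.023 = 42.3; c'Δl = 31.74; W sinα = 100.6
Slice 6: Δl = 2.2/cos50.9° = 3.488 m; N'_6 = 68·cos50.9° − 9·3.488 = 11.5; c'Δl = 36.63; W sinα = 52.8
Σc'Δl = 136.4 kN/m; ΣN' = 340.7 kN/m; ΣW sinα = 255.6 kN/m
Resisting = 136.4 + 340.7·tan33.8° = 136.4 + 228.0 = 364.4 kN/m
FS = 364.4 / 255.6 = 1.426

FS = 1.43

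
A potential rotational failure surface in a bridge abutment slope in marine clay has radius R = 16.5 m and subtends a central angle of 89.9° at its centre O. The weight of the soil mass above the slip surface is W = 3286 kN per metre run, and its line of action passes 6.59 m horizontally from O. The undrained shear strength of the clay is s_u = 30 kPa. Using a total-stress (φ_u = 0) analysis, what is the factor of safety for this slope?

Taking moments about the centre O, the resisting moment is provided by the undrained shear strength acting along the arc:
Arc length L_a = R·θ = 16.5·(89.9°·π/180) = 16.5·1.5691 = 25.89 m
M_R = s_u·L_a·R = 30·25.89·16.5 = 12815.2 kN·m/m
M_D = W·d = 3286·6.59 = 21654.7 kN·m/m
FS = M_R / M_D = 12815.2 / 21654.7 = 0.592

FS = 0.59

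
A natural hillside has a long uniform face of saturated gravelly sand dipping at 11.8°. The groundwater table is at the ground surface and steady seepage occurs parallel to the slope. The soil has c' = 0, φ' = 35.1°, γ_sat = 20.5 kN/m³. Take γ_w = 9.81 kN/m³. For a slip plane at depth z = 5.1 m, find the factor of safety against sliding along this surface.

With seepage parallel to the slope and the water table at the surface, the effective normal stress on the slip plane uses the buoyant unit weight γ' = γ_sat − γ_w while the driving shear stress uses γ_sat:
FS = [c' + γ' z cos²β tanφ'] / [γ_sat z sinβ cosβ]
(For c' = 0 this reduces to FS = (γ'/γ_sat)·tanφ'/tanβ.)
γ' = 20.5 − 9.81 = 10.69 kN/m³
Numerator = 0.0 + 10.69·5.1·cos²11.8°·tan35.1° = 0.0 + 10.69·5.1·0.9582·0.7028 = 36.714 kPa
Denominator = 20.5·5.1·sin11.8°·cos11.8° = 20.5·5.1·0.2045·0.9789 = 20.928 kPa
FS = 36.714 / 20.928 = 1.754

FS = 1.75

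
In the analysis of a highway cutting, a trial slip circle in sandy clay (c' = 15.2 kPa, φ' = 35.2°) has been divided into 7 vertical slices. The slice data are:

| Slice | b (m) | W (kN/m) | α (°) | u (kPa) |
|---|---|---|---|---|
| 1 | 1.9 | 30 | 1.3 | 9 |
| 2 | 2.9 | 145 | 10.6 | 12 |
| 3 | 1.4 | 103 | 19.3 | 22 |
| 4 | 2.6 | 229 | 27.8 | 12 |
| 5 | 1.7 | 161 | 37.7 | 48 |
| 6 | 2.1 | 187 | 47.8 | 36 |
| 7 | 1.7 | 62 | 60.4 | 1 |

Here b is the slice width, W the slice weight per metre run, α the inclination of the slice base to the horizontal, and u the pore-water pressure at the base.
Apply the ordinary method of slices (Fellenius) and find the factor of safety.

Ordinary method of slices: FS = Σ[c'·Δl_i + (W_i cosα_i − u_i·Δl_i)·tanφ'] / Σ W_i sinα_i, with Δl_i = b_i / cosα_i.
Slice 1: Δl = 1.9/cos1.3° = 1.900 m; N'_1 = 30·cos1.3° − 9·1.900 = 12.9; c'Δl = 28.89; W sinα = 0.7
Slice 2: Δl = 2.9/cos10.6° = 2.950 m; N'_2 = 145·cos10.6° − 12·2.950 = 107.1; c'Δl = 44.85; W sinα = 26.7
Slice 3: Δl = 1.4/cos19.3° = 1.483 m; N'_3 = 103·cos19.3° − 22·1.483 = 64.6; c'Δl = 22.55; W sinα = 34.0
Slice 4: Δl = 2.6/cos27.8° = 2.939 m; N'_4 = 229·cos27.8° − 12·2.939 = 167.3; c'Δl = 44.68; W sinα = 106.8
Slice 5: Δl = 1.7/cos37.7° = 2.149 m; N'_5 = 161·cos37.7° − 48·2.149 = 24.3; c'Δl = 32.66; W sinα = 98.5
Slice 6: Δl = 2.1/cos47.8° = 3.126 m; N'_6 = 187·cos47.8° − 36·3.126 = 13.1; c'Δl = 47.52; W sinα = 138.5
Slice 7: Δl = 1.7/cos60.4° = 3.442 m; N'_7 = 62·cos60.4° − 1·3.442 = 27.2; c'Δl = 52.31; W sinα = 53.9
Σc'Δl = 273.4 kN/m; ΣN' = 416.4 kN/m; ΣW sinα = 459.1 kN/m
Resisting = 273.4 + 416.4·tan35.2° = 273.4 + 293.7 = 567.2 kN/m
FS = 567.2 / 459.1 = 1.235

FS = 1.24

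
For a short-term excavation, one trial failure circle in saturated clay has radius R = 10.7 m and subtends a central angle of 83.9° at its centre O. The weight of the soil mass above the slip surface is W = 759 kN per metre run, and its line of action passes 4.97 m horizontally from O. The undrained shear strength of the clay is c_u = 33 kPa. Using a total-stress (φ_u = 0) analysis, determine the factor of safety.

Taking moments about the centre O, the resisting moment is provided by the undrained shear strength acting along the arc:
Arc length L_a = R·θ = 10.7·(83.9°·π/180) = 10.7·1.4643 = 15.67 m
M_R = c_u·L_a·R = 33·15.67·10.7 = 5532.5 kN·m/m
M_D = W·d = 759·4.97 = 3772.2 kN·m/m
FS = M_R / M_D = 5532.5 / 3772.2 = 1.467

FS = 1.47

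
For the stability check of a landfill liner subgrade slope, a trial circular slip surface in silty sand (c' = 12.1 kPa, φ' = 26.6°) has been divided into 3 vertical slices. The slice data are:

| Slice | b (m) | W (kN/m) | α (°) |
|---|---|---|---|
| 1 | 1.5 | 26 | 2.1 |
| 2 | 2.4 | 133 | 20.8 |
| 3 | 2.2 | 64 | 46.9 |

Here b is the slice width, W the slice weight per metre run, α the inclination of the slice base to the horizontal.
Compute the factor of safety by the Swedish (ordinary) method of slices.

FS = 1.95

Ordinary method of slices: FS = Σ[c'·Δl_i + (W_i cosα_i)·tanφ'] / Σ W_i sinα_i, with Δl_i = b_i / cosα_i.
Slice 1: Δl = 1.5/cos2.1° = 1.501 m; N'_1 = 26·cos2.1° = 26.0; c'Δl = 18.16; W sinα = 1.0
Slice 2: Δl = 2.4/cos20.8° = 2.567 m; N'_2 = 133·cos20.8° = 124.3; c'Δl = 31.06; W sinα = 47.2
Slice 3: Δl = 2.2/cos46.9° = 3.220 m; N'_3 = 64·cos46.9° = 43.7; c'Δl = 38.96; W sinα = 46.7
Σc'Δl = 88.2 kN/m; ΣN' = 194.0 kN/m; ΣW sinα = 94.9 kN/m
Resisting = 88.2 + 194.0·tan26.6° = 88.2 + 97.2 = 185.4 kN/m
FS = 185.4 / 94.9 = 1.953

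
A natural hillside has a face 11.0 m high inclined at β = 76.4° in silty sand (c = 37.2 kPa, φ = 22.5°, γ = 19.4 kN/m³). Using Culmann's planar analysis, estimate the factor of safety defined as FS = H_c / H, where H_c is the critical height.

FS = 1.52

H_c = (4c/γ) · sinβ cosφ / [1 − cos(β − φ)]
    = (4·37.2/19.4) · sin76.4°·cos22.5° / [1 − cos53.9°]
    = 7.670 · 0.8980 / 0.4108 = 16.77 m
FS = H_c / H = 16.77 / 11.0 = 1.524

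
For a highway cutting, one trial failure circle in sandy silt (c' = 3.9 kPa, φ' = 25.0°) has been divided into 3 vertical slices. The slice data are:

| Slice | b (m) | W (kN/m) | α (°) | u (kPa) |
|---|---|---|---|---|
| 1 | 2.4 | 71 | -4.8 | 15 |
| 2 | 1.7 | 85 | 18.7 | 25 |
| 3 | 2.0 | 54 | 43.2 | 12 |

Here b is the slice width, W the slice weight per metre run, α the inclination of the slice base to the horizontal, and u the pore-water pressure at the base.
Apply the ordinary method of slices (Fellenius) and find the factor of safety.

FS = 1.08

Ordinary method of slices: FS = Σ[c'·Δl_i + (W_i cosα_i − u_i·Δl_i)·tanφ'] / Σ W_i sinα_i, with Δl_i = b_i / cosα_i.
Slice 1: Δl = 2.4/cos(-4.8°) = 2.408 m; N'_1 = 71·cos(-4.8°) − 15·2.408 = 34.6; c'Δl = 9.39; W sinα = -5.9
Slice 2: Δl = 1.7/cos18.7° = 1.795 m; N'_2 = 85·cos18.7° − 25·1.795 = 35.6; c'Δl = 7.00; W sinα = 27.3
Slice 3: Δl = 2.0/cos43.2° = 2.744 m; N'_3 = 54·cos43.2° − 12·2.744 = 6.4; c'Δl = 10.70; W sinα = 37.0
Σc'Δl = 27.1 kN/m; ΣN' = 76.7 kN/m; ΣW sinα = 58.3 kN/m
Resisting = 27.1 + 76.7·tan25.0° = 27.1 + 35.8 = 62.9 kN/m
FS = 62.9 / 58.3 = 1.079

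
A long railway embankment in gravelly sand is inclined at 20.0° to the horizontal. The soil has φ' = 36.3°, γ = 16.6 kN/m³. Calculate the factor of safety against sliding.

For a dry cohesionless infinite slope the factor of safety is FS = tanφ' / tanβ.
FS = tan36.3° / tan20.0° = 0.7346 / 0.3640 = 2.018

FS = 2.02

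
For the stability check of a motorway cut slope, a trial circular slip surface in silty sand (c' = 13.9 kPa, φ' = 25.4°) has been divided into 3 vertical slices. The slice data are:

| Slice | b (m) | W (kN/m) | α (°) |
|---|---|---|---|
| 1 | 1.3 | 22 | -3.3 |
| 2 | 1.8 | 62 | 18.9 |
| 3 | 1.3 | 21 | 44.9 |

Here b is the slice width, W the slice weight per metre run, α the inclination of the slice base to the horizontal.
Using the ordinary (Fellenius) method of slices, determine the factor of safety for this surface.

FS = 3.43

Ordinary method of slices: FS = Σ[c'·Δl_i + (W_i cosα_i)·tanφ'] / Σ W_i sinα_i, with Δl_i = b_i / cosα_i.
Slice 1: Δl = 1.3/cos(-3.3°) = 1.302 m; N'_1 = 22·cos(-3.3°) = 22.0; c'Δl = 18.10; W sinα = -1.3
Slice 2: Δl = 1.8/cos18.9° = 1.903 m; N'_2 = 62·cos18.9° = 58.7; c'Δl = 26.45; W sinα = 20.1
Slice 3: Δl = 1.3/cos44.9° = 1.835 m; N'_3 = 21·cos44.9° = 14.9; c'Δl = 25.51; W sinα = 14.8
Σc'Δl = 70.1 kN/m; ΣN' = 95.5 kN/m; ΣW sinα = 33.6 kN/m
Resisting = 70.1 + 95.5·tan25.4° = 70.1 + 45.3 = 115.4 kN/m
FS = 115.4 / 33.6 = 3.430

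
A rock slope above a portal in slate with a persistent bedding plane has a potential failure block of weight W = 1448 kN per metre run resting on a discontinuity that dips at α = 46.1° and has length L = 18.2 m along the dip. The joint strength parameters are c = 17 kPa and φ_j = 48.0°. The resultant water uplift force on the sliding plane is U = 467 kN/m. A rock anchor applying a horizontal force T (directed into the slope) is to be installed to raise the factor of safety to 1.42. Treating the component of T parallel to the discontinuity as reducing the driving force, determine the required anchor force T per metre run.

T = 323 kN/m

Resolving forces along and normal to the sliding plane, with the horizontal anchor force T adding T·sinα to the effective normal force and T·cosα acting up the plane against the driving force:
FS = [cL + (W cosα − U + T sinα) tanφ_j] / [W sinα − T cosα]
Without the anchor: N' = 537.0 kN/m, driving T_d = 1043.4 kN/m, resisting R = 17·18.2 + 537.0·tan48.0° = 905.8 kN/m, FS = 0.87.
Setting FS = 1.42 and solving for T:
1.42·(1043.4 − T cos46.1°) = 905.8 + T sin46.1°·tan48.0°
T·(sin46.1°·tan48.0° + 1.42·cos46.1°) = 1.42·1043.4 − 905.8
T·(0.7206·1.1106 + 1.42·0.6934) = 1481.6 − 905.8 = 575.7
T·1.7849 = 575.7
T = 322.6 kN/m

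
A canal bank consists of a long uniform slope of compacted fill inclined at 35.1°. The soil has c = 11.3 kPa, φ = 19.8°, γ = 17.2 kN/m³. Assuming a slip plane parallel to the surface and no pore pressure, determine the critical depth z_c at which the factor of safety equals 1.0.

z_c = 2.86 m

Setting FS = 1.00 in FS = [c + γz cos²β tanφ] / [γz sinβ cosβ] and solving for z:
z = c / [γ cosβ (FS·sinβ − cosβ·tanφ)]
  = 11.3 / [17.2·cos35.1°·(1.00·sin35.1° − cos35.1°·tan19.8°)]
  = 11.3 / [17.2·0.8181·(1.00·0.5750 − 0.8181·0.3600)]
  = 11.3 / 3.9466 = 2.863 m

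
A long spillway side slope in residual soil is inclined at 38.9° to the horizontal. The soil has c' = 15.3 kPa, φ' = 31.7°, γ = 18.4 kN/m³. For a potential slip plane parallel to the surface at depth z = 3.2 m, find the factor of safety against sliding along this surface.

For an infinite slope with a slip plane parallel to the surface (no pore pressure): FS = [c' + γz cos²β tanφ'] / [γz sinβ cosβ].
γz = 18.4·3.2 = 58.88 kN/m²
Numerator = 15.3 + 58.88·cos²38.9°·tan31.7° = 15.3 + 58.88·0.6057·0.6176 = 37.325 kPa
Denominator = 58.88·sin38.9°·cos38.9° = 58.88·0.6280·0.7782 = 28.775 kPa
FS = 37.325 / 28.775 = 1.297

FS = 1.30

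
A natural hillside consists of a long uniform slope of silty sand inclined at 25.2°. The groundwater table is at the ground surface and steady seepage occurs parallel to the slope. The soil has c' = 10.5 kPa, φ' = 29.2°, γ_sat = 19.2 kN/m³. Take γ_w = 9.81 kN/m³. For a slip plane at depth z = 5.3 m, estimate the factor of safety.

FS = 0.85

With seepage parallel to the slope and the water table at the surface, the effective normal stress on the slip plane uses the buoyant unit weight γ' = γ_sat − γ_w while the driving shear stress uses γ_sat:
FS = [c' + γ' z cos²β tanφ'] / [γ_sat z sinβ cosβ]
γ' = 19.2 − 9.81 = 9.39 kN/m³
Numerator = 10.5 + 9.39·5.3·cos²25.2°·tan29.2° = 10.5 + 9.39·5.3·0.8187·0.5589 = 33.272 kPa
Denominator = 19.2·5.3·sin25.2°·cos25.2° = 19.2·5.3·0.4258·0.9048 = 39.204 kPa
FS = 33.272 / 39.204 = 0.849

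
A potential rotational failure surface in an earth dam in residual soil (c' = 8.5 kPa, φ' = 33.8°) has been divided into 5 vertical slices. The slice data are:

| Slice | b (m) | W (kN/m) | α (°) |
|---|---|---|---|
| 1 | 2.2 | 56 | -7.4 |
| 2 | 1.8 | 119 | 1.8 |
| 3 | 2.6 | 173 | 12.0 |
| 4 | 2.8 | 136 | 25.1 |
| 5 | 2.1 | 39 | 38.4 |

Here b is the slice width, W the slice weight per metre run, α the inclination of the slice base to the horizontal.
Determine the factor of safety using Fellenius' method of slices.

FS = 3.84

Ordinary method of slices: FS = Σ[c'·Δl_i + (W_i cosα_i)·tanφ'] / Σ W_i sinα_i, with Δl_i = b_i / cosα_i.
Slice 1: Δl = 2.2/cos(-7.4°) = 2.218 m; N'_1 = 56·cos(-7.4°) = 55.5; c'Δl = 18.86; W sinα = -7.2
Slice 2: Δl = 1.8/cos1.8° = 1.801 m; N'_2 = 119·cos1.8° = 118.9; c'Δl = 15.31; W sinα = 3.7
Slice 3: Δl = 2.6/cos12.0° = 2.658 m; N'_3 = 173·cos12.0° = 169.2; c'Δl = 22.59; W sinα = 36.0
Slice 4: Δl = 2.8/cos25.1° = 3.092 m; N'_4 = 136·cos25.1° = 123.2; c'Δl = 26.28; W sinα = 57.7
Slice 5: Δl = 2.1/cos38.4° = 2.680 m; N'_5 = 39·cos38.4° = 30.6; c'Δl = 22.78; W sinα = 24.2
Σc'Δl = 105.8 kN/m; ΣN' = 497.4 kN/m; ΣW sinα = 114.4 kN/m
Resisting = 105.8 + 497.4·tan33.8° = 105.8 + 333.0 = 438.8 kN/m
FS = 438.8 / 114.4 = 3.835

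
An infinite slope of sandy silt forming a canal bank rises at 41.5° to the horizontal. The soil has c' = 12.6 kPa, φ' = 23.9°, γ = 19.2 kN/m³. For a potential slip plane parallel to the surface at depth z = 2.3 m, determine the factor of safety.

FS = 1.08

For an infinite slope with a slip plane parallel to the surface (no pore pressure): FS = [c' + γz cos²β tanφ'] / [γz sinβ cosβ].
γz = 19.2·2.3 = 44.16 kN/m²
Numerator = 12.6 + 44.16·cos²41.5°·tan23.9° = 12.6 + 44.16·0.5609·0.4431 = 23.577 kPa
Denominator = 44.16·sin41.5°·cos41.5° = 44.16·0.6626·0.7490 = 21.915 kPa
FS = 23.577 / 21.915 = 1.076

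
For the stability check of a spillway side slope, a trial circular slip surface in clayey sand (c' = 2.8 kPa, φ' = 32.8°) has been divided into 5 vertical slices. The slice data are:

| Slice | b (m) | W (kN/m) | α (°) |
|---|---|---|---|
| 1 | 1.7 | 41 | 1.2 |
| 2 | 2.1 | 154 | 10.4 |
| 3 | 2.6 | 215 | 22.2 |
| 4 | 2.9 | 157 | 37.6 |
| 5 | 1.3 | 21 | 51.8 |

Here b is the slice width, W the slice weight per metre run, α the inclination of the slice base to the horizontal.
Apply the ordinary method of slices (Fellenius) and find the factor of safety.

FS = 1.69

Ordinary method of slices: FS = Σ[c'·Δl_i + (W_i cosα_i)·tanφ'] / Σ W_i sinα_i, with Δl_i = b_i / cosα_i.
Slice 1: Δl = 1.7/cos1.2° = 1.700 m; N'_1 = 41·cos1.2° = 41.0; c'Δl = 4.76; W sinα = 0.9
Slice 2: Δl = 2.1/cos10.4° = 2.135 m; N'_2 = 154·cos10.4° = 151.5; c'Δl = 5.98; W sinα = 27.8
Slice 3: Δl = 2.6/cos22.2° = 2.808 m; N'_3 = 215·cos22.2° = 199.1; c'Δl = 7.86; W sinα = 81.2
Slice 4: Δl = 2.9/cos37.6° = 3.660 m; N'_4 = 157·cos37.6° = 124.4; c'Δl = 10.25; W sinα = 95.8
Slice 5: Δl = 1.3/cos51.8° = 2.102 m; N'_5 = 21·cos51.8° = 13.0; c'Δl = 5.89; W sinα = 16.5
Σc'Δl = 34.7 kN/m; ΣN' = 528.9 kN/m; ΣW sinα = 222.2 kN/m
Resisting = 34.7 + 528.9·tan32.8° = 34.7 + 340.9 = 375.6 kN/m
FS = 375.6 / 222.2 = 1.690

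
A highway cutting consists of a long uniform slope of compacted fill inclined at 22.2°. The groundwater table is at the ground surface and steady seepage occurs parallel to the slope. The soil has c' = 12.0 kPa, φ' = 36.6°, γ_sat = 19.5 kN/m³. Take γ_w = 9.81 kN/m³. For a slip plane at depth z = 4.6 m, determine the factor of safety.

FS = 1.29

With seepage parallel to the slope and the water table at the surface, the effective normal stress on the slip plane uses the buoyant unit weight γ' = γ_sat − γ_w while the driving shear stress uses γ_sat:
FS = [c' + γ' z cos²β tanφ'] / [γ_sat z sinβ cosβ]
γ' = 19.5 − 9.81 = 9.69 kN/m³
Numerator = 12.0 + 9.69·4.6·cos²22.2°·tan36.6° = 12.0 + 9.69·4.6·0.8572·0.7427 = 40.378 kPa
Denominator = 19.5·4.6·sin22.2°·cos22.2° = 19.5·4.6·0.3778·0.9259 = 31.380 kPa
FS = 40.378 / 31.380 = 1.287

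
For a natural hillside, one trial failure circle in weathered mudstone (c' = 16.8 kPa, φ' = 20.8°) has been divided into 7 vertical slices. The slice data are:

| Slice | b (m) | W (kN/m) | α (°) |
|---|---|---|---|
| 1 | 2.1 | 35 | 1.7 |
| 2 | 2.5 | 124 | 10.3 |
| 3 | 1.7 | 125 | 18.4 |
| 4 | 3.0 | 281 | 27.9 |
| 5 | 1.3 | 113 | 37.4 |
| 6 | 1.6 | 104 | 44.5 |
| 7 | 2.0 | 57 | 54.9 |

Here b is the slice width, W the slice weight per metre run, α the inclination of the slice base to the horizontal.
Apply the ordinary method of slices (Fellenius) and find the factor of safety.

FS = 1.47

Ordinary method of slices: FS = Σ[c'·Δl_i + (W_i cosα_i)·tanφ'] / Σ W_i sinα_i, with Δl_i = b_i / cosα_i.
Slice 1: Δl = 2.1/cos1.7° = 2.101 m; N'_1 = 35·cos1.7° = 35.0; c'Δl = 35.30; W sinα = 1.0
Slice 2: Δl = 2.5/cos10.3° = 2.541 m; N'_2 = 124·cos10.3° = 122.0; c'Δl = 42.69; W sinα = 22.2
Slice 3: Δl = 1.7/cos18.4° = 1.792 m; N'_3 = 125·cos18.4° = 118.6; c'Δl = 30.10; W sinα = 39.5
Slice 4: Δl = 3.0/cos27.9° = 3.395 m; N'_4 = 281·cos27.9° = 248.3; c'Δl = 57.03; W sinα = 131.5
Slice 5: Δl = 1.3/cos37.4° = 1.636 m; N'_5 = 113·cos37.4° = 89.8; c'Δl = 27.49; W sinα = 68.6
Slice 6: Δl = 1.6/cos44.5° = 2.243 m; N'_6 = 104·cos44.5° = 74.2; c'Δl = 37.69; W sinα = 72.9
Slice 7: Δl = 2.0/cos54.9° = 3.478 m; N'_7 = 57·cos54.9° = 32.8; c'Δl = 58.43; W sinα = 46.6
Σc'Δl = 288.7 kN/m; ΣN' = 720.7 kN/m; ΣW sinα = 382.3 kN/m
Resisting = 288.7 + 720.7·tan20.8° = 288.7 + 273.8 = 562.5 kN/m
FS = 562.5 / 382.3 = 1.471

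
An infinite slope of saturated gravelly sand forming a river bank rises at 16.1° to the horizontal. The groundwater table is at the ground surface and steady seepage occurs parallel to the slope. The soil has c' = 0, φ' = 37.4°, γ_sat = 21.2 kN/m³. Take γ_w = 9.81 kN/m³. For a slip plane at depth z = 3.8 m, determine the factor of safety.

With seepage parallel to the slope and the water table at the surface, the effective normal stress on the slip plane uses the buoyant unit weight γ' = γ_sat − γ_w while the driving shear stress uses γ_sat:
FS = [c' + γ' z cos²β tanφ'] / [γ_sat z sinβ cosβ]
(For c' = 0 this reduces to FS = (γ'/γ_sat)·tanφ'/tanβ.)
γ' = 21.2 − 9.81 = 11.39 kN/m³
Numerator = 0.0 + 11.39·3.8·cos²16.1°·tan37.4° = 0.0 + 11.39·3.8·0.9231·0.7646 = 30.547 kPa
Denominator = 21.2·3.8·sin16.1°·cos16.1° = 21.2·3.8·0.2773·0.9608 = 21.464 kPa
FS = 30.547 / 21.464 = 1.423

FS = 1.42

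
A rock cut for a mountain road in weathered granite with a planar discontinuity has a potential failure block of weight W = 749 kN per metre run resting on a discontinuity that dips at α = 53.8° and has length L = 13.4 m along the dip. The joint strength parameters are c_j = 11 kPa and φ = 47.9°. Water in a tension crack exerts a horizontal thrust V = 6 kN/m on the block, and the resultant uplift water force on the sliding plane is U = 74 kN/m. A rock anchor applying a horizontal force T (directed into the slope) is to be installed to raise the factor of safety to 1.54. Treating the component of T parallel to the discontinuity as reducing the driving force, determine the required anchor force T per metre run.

T = 214 kN/m

Resolving forces along and normal to the sliding plane, with the horizontal anchor force T adding T·sinα to the effective normal force and T·cosα acting up the plane against the driving force:
FS = [c_jL + (W cosα − U − V sinα + T sinα) tanφ] / [W sinα + V cosα − T cosα]
Without the anchor: N' = 363.5 kN/m, driving T_d = 608.0 kN/m, resisting R = 11·13.4 + 363.5·tan47.9° = 549.7 kN/m, FS = 0.90.
Setting FS = 1.54 and solving for T:
1.54·(608.0 − T cos53.8°) = 549.7 + T sin53.8°·tan47.9°
T·(sin53.8°·tan47.9° + 1.54·cos53.8°) = 1.54·608.0 − 549.7
T·(0.8070·1.1067 + 1.54·0.5906) = 936.3 − 549.7 = 386.5
T·1.8026 = 386.5
T = 214.4 kN/m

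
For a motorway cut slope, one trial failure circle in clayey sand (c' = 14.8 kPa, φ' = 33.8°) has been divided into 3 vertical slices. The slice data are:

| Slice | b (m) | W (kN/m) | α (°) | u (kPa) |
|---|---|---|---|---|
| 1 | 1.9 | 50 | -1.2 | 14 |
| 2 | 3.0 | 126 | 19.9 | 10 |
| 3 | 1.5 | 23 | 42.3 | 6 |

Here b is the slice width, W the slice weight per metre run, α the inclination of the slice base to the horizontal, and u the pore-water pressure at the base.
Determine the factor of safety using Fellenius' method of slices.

FS = 3.18

Ordinary method of slices: FS = Σ[c'·Δl_i + (W_i cosα_i − u_i·Δl_i)·tanφ'] / Σ W_i sinα_i, with Δl_i = b_i / cosα_i.
Slice 1: Δl = 1.9/cos(-1.2°) = 1.900 m; N'_1 = 50·cos(-1.2°) − 14·1.900 = 23.4; c'Δl = 28.13; W sinα = -1.0
Slice 2: Δl = 3.0/cos19.9° = 3.191 m; N'_2 = 126·cos19.9° − 10·3.191 = 86.6; c'Δl = 47.22; W sinα = 42.9
Slice 3: Δl = 1.5/cos42.3° = 2.028 m; N'_3 = 23·cos42.3° − 6·2.028 = 4.8; c'Δl = 30.01; W sinα = 15.5
Σc'Δl = 105.4 kN/m; ΣN' = 114.8 kN/m; ΣW sinα = 57.3 kN/m
Resisting = 105.4 + 114.8·tan33.8° = 105.4 + 76.9 = 182.2 kN/m
FS = 182.2 / 57.3 = 3.179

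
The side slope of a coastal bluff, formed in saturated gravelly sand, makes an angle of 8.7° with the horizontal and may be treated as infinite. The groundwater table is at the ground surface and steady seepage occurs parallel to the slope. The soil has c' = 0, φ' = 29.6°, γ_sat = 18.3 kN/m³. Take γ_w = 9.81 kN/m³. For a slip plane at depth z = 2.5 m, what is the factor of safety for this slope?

FS = 1.72

With seepage parallel to the slope and the water table at the surface, the effective normal stress on the slip plane uses the buoyant unit weight γ' = γ_sat − γ_w while the driving shear stress uses γ_sat:
FS = [c' + γ' z cos²β tanφ'] / [γ_sat z sinβ cosβ]
(For c' = 0 this reduces to FS = (γ'/γ_sat)·tanφ'/tanβ.)
γ' = 18.3 − 9.81 = 8.49 kN/m³
Numerator = 0.0 + 8.49·2.5·cos²8.7°·tan29.6° = 0.0 + 8.49·2.5·0.9771·0.5681 = 11.782 kPa
Denominator = 18.3·2.5·sin8.7°·cos8.7° = 18.3·2.5·0.1513·0.9885 = 6.841 kPa
FS = 11.782 / 6.841 = 1.722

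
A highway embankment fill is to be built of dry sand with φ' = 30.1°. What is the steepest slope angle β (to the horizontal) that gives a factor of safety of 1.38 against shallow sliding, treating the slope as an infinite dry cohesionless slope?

β = 22.8°

For an infinite dry cohesionless slope FS = tanφ'/tanβ, so tanβ = tanφ' / FS.
tanβ = tan30.1° / 1.38 = 0.5797 / 1.38 = 0.4201
β = arctan(0.4201) = 22.79°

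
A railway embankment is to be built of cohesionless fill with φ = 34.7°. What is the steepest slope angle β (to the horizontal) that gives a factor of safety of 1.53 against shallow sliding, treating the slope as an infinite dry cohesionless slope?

β = 24.4°

For an infinite dry cohesionless slope FS = tanφ/tanβ, so tanβ = tanφ / FS.
tanβ = tan34.7° / 1.53 = 0.6924 / 1.53 = 0.4526
β = arctan(0.4526) = 24.35°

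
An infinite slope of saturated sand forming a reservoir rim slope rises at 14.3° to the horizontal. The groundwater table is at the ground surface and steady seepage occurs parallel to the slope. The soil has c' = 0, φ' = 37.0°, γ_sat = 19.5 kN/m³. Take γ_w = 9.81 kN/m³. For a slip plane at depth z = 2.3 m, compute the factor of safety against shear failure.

With seepage parallel to the slope and the water table at the surface, the effective normal stress on the slip plane uses the buoyant unit weight γ' = γ_sat − γ_w while the driving shear stress uses γ_sat:
FS = [c' + γ' z cos²β tanφ'] / [γ_sat z sinβ cosβ]
(For c' = 0 this reduces to FS = (γ'/γ_sat)·tanφ'/tanβ.)
γ' = 19.5 − 9.81 = 9.69 kN/m³
Numerator = 0.0 + 9.69·2.3·cos²14.3°·tan37.0° = 0.0 + 9.69·2.3·0.9390·0.7536 = 15.770 kPa
Denominator = 19.5·2.3·sin14.3°·cos14.3° = 19.5·2.3·0.2470·0.9690 = 10.735 kPa
FS = 15.770 / 10.735 = 1.469

FS = 1.47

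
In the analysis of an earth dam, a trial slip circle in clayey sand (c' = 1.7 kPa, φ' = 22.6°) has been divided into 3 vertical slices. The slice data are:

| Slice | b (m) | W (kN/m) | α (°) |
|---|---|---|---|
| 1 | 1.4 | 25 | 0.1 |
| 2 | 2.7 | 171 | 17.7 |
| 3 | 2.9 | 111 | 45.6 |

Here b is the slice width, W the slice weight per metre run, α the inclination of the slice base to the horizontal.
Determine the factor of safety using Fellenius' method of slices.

FS = 0.95

Ordinary method of slices: FS = Σ[c'·Δl_i + (W_i cosα_i)·tanφ'] / Σ W_i sinα_i, with Δl_i = b_i / cosα_i.
Slice 1: Δl = 1.4/cos0.1° = 1.400 m; N'_1 = 25·cos0.1° = 25.0; c'Δl = 2.38; W sinα = 0.0
Slice 2: Δl = 2.7/cos17.7° = 2.834 m; N'_2 = 171·cos17.7° = 162.9; c'Δl = 4.82; W sinα = 52.0
Slice 3: Δl = 2.9/cos45.6° = 4.145 m; N'_3 = 111·cos45.6° = 77.7; c'Δl = 7.05; W sinα = 79.3
Σc'Δl = 14.2 kN/m; ΣN' = 265.6 kN/m; ΣW sinα = 131.3 kN/m
Resisting = 14.2 + 265.6·tan22.6° = 14.2 + 110.5 = 124.8 kN/m
FS = 124.8 / 131.3 = 0.950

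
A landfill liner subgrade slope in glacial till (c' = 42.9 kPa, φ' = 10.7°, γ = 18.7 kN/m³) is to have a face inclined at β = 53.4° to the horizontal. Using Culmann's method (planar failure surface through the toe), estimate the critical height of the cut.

H_c = 27.31 m

Culmann's analysis gives the critical failure plane at α_cr = (β + φ')/2 = (53.4 + 10.7)/2 = 32.0°, and the critical height
H_c = (4c'/γ) · sinβ cosφ' / [1 − cos(β − φ')]
    = (4·42.9/18.7) · sin53.4°·cos10.7° / [1 − cos(42.7°)]
    = 9.176 · 0.8028·0.9826 / [1 − 0.7349]
    = 9.176 · 0.7889 / 0.2651
    = 27.31 m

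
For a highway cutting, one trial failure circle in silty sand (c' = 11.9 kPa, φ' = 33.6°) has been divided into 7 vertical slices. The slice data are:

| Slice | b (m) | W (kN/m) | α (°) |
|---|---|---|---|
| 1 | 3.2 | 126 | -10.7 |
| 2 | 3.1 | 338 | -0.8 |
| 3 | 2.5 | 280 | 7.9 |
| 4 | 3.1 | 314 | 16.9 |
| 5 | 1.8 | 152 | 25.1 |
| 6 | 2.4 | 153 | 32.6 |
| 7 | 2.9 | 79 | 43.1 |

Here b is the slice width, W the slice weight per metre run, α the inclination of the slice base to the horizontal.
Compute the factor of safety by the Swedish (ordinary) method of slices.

Ordinary method of slices: FS = Σ[c'·Δl_i + (W_i cosα_i)·tanφ'] / Σ W_i sinα_i, with Δl_i = b_i / cosα_i.
Slice 1: Δl = 3.2/cos(-10.7°) = 3.257 m; N'_1 = 126·cos(-10.7°) = 123.8; c'Δl = 38.75; W sinα = -23.4
Slice 2: Δl = 3.1/cos(-0.8°) = 3.100 m; N'_2 = 338·cos(-0.8°) = 338.0; c'Δl = 36.89; W sinα = -4.7
Slice 3: Δl = 2.5/cos7.9° = 2.524 m; N'_3 = 280·cos7.9° = 277.3; c'Δl = 30.04; W sinα = 38.5
Slice 4: Δl = 3.1/cos16.9° = 3.240 m; N'_4 = 314·cos16.9° = 300.4; c'Δl = 38.56; W sinα = 91.3
Slice 5: Δl = 1.8/cos25.1° = 1.988 m; N'_5 = 152·cos25.1° = 137.6; c'Δl = 23.65; W sinα = 64.5
Slice 6: Δl = 2.4/cos32.6° = 2.849 m; N'_6 = 153·cos32.6° = 128.9; c'Δl = 33.90; W sinα = 82.4
Slice 7: Δl = 2.9/cos43.1° = 3.972 m; N'_7 = 79·cos43.1° = 57.7; c'Δl = 47.26; W sinα = 54.0
Σc'Δl = 249.1 kN/m; ΣN' = 1363.8 kN/m; ΣW sinα = 302.5 kN/m
Resisting = 249.1 + 1363.8·tan33.6° = 249.1 + 906.1 = 1155.2 kN/m
FS = 1155.2 / 302.5 = 3.818

FS = 3.82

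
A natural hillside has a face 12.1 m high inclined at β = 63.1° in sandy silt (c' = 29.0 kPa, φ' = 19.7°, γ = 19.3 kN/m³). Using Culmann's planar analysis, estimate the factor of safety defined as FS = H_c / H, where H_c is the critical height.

FS = 1.53

H_c = (4c'/γ) · sinβ cosφ' / [1 − cos(β − φ')]
    = (4·29.0/19.3) · sin63.1°·cos19.7° / [1 − cos43.4°]
    = 6.010 · 0.8396 / 0.2734 = 18.46 m
FS = H_c / H = 18.46 / 12.1 = 1.525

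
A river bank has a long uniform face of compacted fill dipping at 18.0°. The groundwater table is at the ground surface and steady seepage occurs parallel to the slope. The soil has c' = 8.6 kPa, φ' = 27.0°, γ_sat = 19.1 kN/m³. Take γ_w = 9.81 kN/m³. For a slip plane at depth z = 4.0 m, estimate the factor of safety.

FS = 1.15

With seepage parallel to the slope and the water table at the surface, the effective normal stress on the slip plane uses the buoyant unit weight γ' = γ_sat − γ_w while the driving shear stress uses γ_sat:
FS = [c' + γ' z cos²β tanφ'] / [γ_sat z sinβ cosβ]
γ' = 19.1 − 9.81 = 9.29 kN/m³
Numerator = 8.6 + 9.29·4.0·cos²18.0°·tan27.0° = 8.6 + 9.29·4.0·0.9045·0.5095 = 25.726 kPa
Denominator = 19.1·4.0·sin18.0°·cos18.0° = 19.1·4.0·0.3090·0.9511 = 22.453 kPa
FS = 25.726 / 22.453 = 1.146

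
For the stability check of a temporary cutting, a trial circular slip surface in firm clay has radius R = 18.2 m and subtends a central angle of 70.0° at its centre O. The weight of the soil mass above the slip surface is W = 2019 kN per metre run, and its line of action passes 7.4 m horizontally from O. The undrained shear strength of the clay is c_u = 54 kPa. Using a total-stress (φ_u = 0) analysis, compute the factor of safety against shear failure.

FS = 1.46

Taking moments about the centre O, the resisting moment is provided by the undrained shear strength acting along the arc:
Arc length L_a = R·θ = 18.2·(70.0°·π/180) = 18.2·1.2217 = 22.24 m
M_R = c_u·L_a·R = 54·22.24·18.2 = 21853.0 kN·m/m
M_D = W·d = 2019·7.4 = 14940.6 kN·m/m
FS = M_R / M_D = 21853.0 / 14940.6 = 1.463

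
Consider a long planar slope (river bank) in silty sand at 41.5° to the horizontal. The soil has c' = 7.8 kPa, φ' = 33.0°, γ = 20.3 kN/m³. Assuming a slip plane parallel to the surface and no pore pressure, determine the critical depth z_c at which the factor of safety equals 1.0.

Setting FS = 1.00 in FS = [c' + γz cos²β tanφ'] / [γz sinβ cosβ] and solving for z:
z = c' / [γ cosβ (FS·sinβ − cosβ·tanφ')]
  = 7.8 / [20.3·cos41.5°·(1.00·sin41.5° − cos41.5°·tan33.0°)]
  = 7.8 / [20.3·0.7490·(1.00·0.6626 − 0.7490·0.6494)]
  = 7.8 / 2.6796 = 2.911 m

z_c = 2.91 m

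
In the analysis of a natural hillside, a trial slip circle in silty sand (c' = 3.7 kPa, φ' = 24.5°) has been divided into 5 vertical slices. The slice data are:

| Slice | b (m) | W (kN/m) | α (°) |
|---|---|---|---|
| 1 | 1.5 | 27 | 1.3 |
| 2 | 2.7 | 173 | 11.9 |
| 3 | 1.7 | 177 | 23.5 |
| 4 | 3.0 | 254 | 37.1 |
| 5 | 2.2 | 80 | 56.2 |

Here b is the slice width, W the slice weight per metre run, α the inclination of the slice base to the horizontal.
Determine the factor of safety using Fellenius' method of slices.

Ordinary method of slices: FS = Σ[c'·Δl_i + (W_i cosα_i)·tanφ'] / Σ W_i sinα_i, with Δl_i = b_i / cosα_i.
Slice 1: Δl = 1.5/cos1.3° = 1.500 m; N'_1 = 27·cos1.3° = 27.0; c'Δl = 5.55; W sinα = 0.6
Slice 2: Δl = 2.7/cos11.9° = 2.759 m; N'_2 = 173·cos11.9° = 169.3; c'Δl = 10.21; W sinα = 35.7
Slice 3: Δl = 1.7/cos23.5° = 1.854 m; N'_3 = 177·cos23.5° = 162.3; c'Δl = 6.86; W sinα = 70.6
Slice 4: Δl = 3.0/cos37.1° = 3.761 m; N'_4 = 254·cos37.1° = 202.6; c'Δl = 13.92; W sinα = 153.2
Slice 5: Δl = 2.2/cos56.2° = 3.955 m; N'_5 = 80·cos56.2° = 44.5; c'Δl = 14.63; W sinα = 66.5
Σc'Δl = 51.2 kN/m; ΣN' = 605.7 kN/m; ΣW sinα = 326.6 kN/m
Resisting = 51.2 + 605.7·tan24.5° = 51.2 + 276.0 = 327.2 kN/m
FS = 327.2 / 326.6 = 1.002

FS = 1.00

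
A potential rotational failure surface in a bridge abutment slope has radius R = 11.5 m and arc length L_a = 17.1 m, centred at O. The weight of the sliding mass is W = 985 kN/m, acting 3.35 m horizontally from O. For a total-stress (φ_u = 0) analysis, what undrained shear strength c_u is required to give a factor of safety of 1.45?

FS = c_u·L_a·R / (W·d), so c_u = FS·W·d / (L_a·R).
c_u = 1.45·985·3.35 / (17.10·11.5) = 4784.6 / 196.65 = 24.33 kPa

c_u = 24.3 kPa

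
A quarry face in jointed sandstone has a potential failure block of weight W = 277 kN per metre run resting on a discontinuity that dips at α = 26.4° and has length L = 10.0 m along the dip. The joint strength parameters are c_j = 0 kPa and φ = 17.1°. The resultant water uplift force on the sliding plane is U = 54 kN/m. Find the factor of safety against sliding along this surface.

Resolving the block weight along and normal to the plane and applying the Mohr–Coulomb strength on the joint:
N' = W cosα − U = 277·cos26.4° − 54 = 194.1 kN/m
Driving force T = W sinα = 277·sin26.4° = 123.2 kN/m
Resisting force R = c_j·L + N'·tanφ = 0·10.0 + 194.1·tan17.1° = 0.0 + 59.7 = 59.7 kN/m
FS = R / T = 59.7 / 123.2 = 0.485

FS = 0.48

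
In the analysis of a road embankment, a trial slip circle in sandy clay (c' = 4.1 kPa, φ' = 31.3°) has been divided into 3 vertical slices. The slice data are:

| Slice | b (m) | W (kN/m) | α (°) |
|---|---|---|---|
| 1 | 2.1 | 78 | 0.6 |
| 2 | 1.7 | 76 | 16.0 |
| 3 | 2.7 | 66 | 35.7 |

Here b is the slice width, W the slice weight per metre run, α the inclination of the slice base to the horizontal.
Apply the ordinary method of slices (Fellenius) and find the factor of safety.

FS = 2.55

Ordinary method of slices: FS = Σ[c'·Δl_i + (W_i cosα_i)·tanφ'] / Σ W_i sinα_i, with Δl_i = b_i / cosα_i.
Slice 1: Δl = 2.1/cos0.6° = 2.100 m; N'_1 = 78·cos0.6° = 78.0; c'Δl = 8.61; W sinα = 0.8
Slice 2: Δl = 1.7/cos16.0° = 1.769 m; N'_2 = 76·cos16.0° = 73.1; c'Δl = 7.25; W sinα = 20.9
Slice 3: Δl = 2.7/cos35.7° = 3.325 m; N'_3 = 66·cos35.7° = 53.6; c'Δl = 13.63; W sinα = 38.5
Σc'Δl = 29.5 kN/m; ΣN' = 204.6 kN/m; ΣW sinα = 60.3 kN/m
Resisting = 29.5 + 204.6·tan31.3° = 29.5 + 124.4 = 153.9 kN/m
FS = 153.9 / 60.3 = 2.553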